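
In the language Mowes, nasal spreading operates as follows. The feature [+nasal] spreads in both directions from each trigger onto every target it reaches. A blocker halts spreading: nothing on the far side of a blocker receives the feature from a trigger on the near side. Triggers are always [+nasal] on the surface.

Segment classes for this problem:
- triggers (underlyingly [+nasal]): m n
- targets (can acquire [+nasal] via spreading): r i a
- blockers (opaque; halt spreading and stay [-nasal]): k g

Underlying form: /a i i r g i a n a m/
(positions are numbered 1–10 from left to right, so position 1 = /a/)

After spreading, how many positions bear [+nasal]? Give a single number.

5

From /n/ at 8 rightward: 9 /a/ → [+nasal]; 10 /m/ is itself a trigger — this domain ends here.
From /n/ at 8 leftward: 7 /a/ → [+nasal]; 6 /i/ → [+nasal]; 5 /g/ blocks.
From /m/ at 10 rightward: word edge.
From /m/ at 10 leftward: 9 /a/ → [+nasal]; 8 /n/ is itself a trigger — this domain ends here.
Targets with no active source: positions 1 2 3 4 stay [-nasal].
[+nasal] positions on the surface: 6 7 8 9 10.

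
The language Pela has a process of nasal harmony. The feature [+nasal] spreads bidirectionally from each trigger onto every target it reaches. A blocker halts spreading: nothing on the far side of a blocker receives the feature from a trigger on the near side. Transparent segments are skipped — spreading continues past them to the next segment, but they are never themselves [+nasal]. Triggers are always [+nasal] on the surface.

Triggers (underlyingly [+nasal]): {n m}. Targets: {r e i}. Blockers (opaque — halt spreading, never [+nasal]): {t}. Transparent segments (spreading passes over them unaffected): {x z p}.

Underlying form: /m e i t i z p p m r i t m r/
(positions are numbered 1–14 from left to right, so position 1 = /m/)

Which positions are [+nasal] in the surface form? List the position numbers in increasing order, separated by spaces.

From /m/ at 1 rightward: 2 /e/ → [+nasal]; 3 /i/ → [+nasal]; 4 /t/ blocks.
From /m/ at 1 leftward: word edge.
From /m/ at 9 rightward: 10 /r/ → [+nasal]; 11 /i/ → [+nasal]; 12 /t/ blocks.
From /m/ at 9 leftward: 8 /p/ transparent; 7 /p/ transparent; 6 /z/ transparent; 5 /i/ → [+nasal]; 4 /t/ blocks.
From /m/ at 13 rightward: 14 /r/ → [+nasal]; word edge.
From /m/ at 13 leftward: 12 /t/ blocks.

1 2 3 5 9 10 11 13 14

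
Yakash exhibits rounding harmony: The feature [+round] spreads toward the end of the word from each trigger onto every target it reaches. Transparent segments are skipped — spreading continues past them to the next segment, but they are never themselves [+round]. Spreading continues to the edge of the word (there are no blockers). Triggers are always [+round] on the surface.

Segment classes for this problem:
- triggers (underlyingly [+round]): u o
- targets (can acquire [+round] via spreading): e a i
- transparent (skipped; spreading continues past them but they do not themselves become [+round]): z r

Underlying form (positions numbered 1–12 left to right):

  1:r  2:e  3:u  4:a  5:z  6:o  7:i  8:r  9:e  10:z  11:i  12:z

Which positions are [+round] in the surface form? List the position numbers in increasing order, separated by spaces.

From /u/ at 3 rightward: 4 /a/ → [+round]; 5 /z/ transparent; 6 /o/ is itself a trigger — this domain ends here.
From /o/ at 6 rightward: 7 /i/ → [+round]; 8 /r/ transparent; 9 /e/ → [+round]; 10 /z/ transparent; 11 /i/ → [+round]; 12 /z/ transparent; word edge.
Target with no active source: position 2 stays [-round].

3 4 6 7 9 11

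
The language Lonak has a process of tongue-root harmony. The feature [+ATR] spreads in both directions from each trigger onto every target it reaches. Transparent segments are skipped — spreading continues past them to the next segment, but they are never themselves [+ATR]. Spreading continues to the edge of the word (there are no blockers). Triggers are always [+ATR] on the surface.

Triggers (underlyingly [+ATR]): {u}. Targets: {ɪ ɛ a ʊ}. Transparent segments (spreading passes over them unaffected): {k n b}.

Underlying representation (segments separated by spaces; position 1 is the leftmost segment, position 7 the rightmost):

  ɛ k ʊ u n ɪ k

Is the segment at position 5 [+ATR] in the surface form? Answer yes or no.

no

From /u/ at 4 rightward: 5 /n/ transparent; 6 /ɪ/ → [+ATR]; 7 /k/ transparent; word edge.
From /u/ at 4 leftward: 3 /ʊ/ → [+ATR]; 2 /k/ transparent; 1 /ɛ/ → [+ATR]; word edge.
[+ATR] positions on the surface: 1 3 4 6.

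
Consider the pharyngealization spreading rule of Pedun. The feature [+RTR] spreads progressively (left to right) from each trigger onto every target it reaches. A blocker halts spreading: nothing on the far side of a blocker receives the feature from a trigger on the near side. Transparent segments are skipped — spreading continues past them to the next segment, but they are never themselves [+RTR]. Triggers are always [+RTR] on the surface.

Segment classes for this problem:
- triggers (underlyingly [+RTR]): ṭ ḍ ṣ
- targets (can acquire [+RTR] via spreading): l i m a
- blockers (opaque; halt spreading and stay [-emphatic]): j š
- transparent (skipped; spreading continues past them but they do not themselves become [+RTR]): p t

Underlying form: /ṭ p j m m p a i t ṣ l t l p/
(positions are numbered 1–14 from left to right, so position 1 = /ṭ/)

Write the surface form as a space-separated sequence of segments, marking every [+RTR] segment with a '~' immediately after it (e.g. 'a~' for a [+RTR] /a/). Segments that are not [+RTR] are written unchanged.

From /ṭ/ at 1 rightward: 2 /p/ transparent; 3 /j/ blocks.
From /ṣ/ at 10 rightward: 11 /l/ → [+RTR]; 12 /t/ transparent; 13 /l/ → [+RTR]; 14 /p/ transparent; word edge.
Targets with no active source: positions 4 5 7 8 stay [-emphatic].
[+RTR] positions on the surface: 1 10 11 13.

ṭ~ p j m m p a i t ṣ~ l~ t l~ p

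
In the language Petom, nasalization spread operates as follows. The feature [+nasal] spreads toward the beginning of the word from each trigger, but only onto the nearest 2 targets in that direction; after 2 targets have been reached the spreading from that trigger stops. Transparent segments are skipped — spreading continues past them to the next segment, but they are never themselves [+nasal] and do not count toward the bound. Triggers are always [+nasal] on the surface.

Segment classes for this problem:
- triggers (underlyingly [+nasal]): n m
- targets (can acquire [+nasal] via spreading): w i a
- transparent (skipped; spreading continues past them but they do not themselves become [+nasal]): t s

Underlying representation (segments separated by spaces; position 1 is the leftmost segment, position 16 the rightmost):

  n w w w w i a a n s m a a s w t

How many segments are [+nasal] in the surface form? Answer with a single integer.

From /n/ at 1 leftward: word edge.
From /n/ at 9 leftward: 8 /a/ → [+nasal]; 7 /a/ → [+nasal]; bound reached.
From /m/ at 11 leftward: 10 /s/ transparent; 9 /n/ is itself a trigger — this domain ends here.
Targets with no active source: positions 2 3 4 5 6 12 13 15 stay [-nasal].
[+nasal] positions on the surface: 1 7 8 9 11.

5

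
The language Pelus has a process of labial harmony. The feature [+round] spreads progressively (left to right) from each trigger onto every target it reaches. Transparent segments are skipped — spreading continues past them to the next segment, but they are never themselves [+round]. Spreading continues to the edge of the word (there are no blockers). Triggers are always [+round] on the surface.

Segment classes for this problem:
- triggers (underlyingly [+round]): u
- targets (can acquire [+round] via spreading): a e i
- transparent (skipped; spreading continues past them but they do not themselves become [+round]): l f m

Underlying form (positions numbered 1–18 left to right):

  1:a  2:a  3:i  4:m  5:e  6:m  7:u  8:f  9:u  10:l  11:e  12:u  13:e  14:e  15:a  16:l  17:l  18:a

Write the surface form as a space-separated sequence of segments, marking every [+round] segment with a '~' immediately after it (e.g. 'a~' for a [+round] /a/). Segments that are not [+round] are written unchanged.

From /u/ at 7 rightward: 8 /f/ transparent; 9 /u/ is itself a trigger — this domain ends here.
From /u/ at 9 rightward: 10 /l/ transparent; 11 /e/ → [+round]; 12 /u/ is itself a trigger — this domain ends here.
From /u/ at 12 rightward: 13 /e/ → [+round]; 14 /e/ → [+round]; 15 /a/ → [+round]; 16 /l/ transparent; 17 /l/ transparent; 18 /a/ → [+round]; word edge.
Targets with no active source: positions 1 2 3 5 stay [-round].
[+round] positions on the surface: 7 9 11 12 13 14 15 18.

a a i m e m u~ f u~ l e~ u~ e~ e~ a~ l l a~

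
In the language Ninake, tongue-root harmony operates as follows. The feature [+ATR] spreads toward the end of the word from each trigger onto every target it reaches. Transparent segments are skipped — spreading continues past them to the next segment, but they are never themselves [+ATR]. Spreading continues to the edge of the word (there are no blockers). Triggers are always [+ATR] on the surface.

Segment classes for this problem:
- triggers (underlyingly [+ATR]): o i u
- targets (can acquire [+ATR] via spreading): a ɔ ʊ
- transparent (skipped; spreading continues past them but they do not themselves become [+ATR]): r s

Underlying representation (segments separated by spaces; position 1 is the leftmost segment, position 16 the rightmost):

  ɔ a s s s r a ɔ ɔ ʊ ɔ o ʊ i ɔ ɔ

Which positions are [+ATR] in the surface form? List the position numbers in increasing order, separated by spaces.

12 13 14 15 16

From /o/ at 12 rightward: 13 /ʊ/ → [+ATR]; 14 /i/ is itself a trigger — this domain ends here.
From /i/ at 14 rightward: 15 /ɔ/ → [+ATR]; 16 /ɔ/ → [+ATR]; word edge.
Targets with no active source: positions 1 2 7 8 9 10 11 stay [-ATR].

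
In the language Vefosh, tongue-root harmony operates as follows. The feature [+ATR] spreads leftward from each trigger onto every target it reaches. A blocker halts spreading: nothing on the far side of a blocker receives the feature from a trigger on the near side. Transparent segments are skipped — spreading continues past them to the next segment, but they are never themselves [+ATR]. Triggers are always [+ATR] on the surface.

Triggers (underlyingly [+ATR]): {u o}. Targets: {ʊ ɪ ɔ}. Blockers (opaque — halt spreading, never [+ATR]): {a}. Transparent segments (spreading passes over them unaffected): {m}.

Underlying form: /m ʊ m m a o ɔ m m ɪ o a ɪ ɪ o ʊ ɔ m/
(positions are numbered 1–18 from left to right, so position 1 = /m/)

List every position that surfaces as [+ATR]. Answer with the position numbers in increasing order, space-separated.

6 7 10 11 13 14 15

From /o/ at 6 leftward: 5 /a/ blocks.
From /o/ at 11 leftward: 10 /ɪ/ → [+ATR]; 9 /m/ transparent; 8 /m/ transparent; 7 /ɔ/ → [+ATR]; 6 /o/ is itself a trigger — this domain ends here.
From /o/ at 15 leftward: 14 /ɪ/ → [+ATR]; 13 /ɪ/ → [+ATR]; 12 /a/ blocks.
Targets with no active source: positions 2 16 17 stay [-ATR].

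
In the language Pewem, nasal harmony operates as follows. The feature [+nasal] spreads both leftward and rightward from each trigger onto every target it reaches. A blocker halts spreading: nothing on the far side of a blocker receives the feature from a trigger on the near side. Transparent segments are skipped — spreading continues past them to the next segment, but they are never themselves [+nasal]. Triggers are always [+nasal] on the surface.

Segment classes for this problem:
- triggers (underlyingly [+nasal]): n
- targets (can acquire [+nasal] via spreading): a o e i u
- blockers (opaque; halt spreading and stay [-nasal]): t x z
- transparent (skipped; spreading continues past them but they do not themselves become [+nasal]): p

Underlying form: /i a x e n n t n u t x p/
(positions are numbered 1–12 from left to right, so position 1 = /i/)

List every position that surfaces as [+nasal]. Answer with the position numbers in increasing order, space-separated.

4 5 6 8 9

From /n/ at 5 rightward: 6 /n/ is itself a trigger — this domain ends here.
From /n/ at 5 leftward: 4 /e/ → [+nasal]; 3 /x/ blocks.
From /n/ at 6 rightward: 7 /t/ blocks.
From /n/ at 6 leftward: 5 /n/ is itself a trigger — this domain ends here.
From /n/ at 8 rightward: 9 /u/ → [+nasal]; 10 /t/ blocks.
From /n/ at 8 leftward: 7 /t/ blocks.
Targets with no active source: positions 1 2 stay [-nasal].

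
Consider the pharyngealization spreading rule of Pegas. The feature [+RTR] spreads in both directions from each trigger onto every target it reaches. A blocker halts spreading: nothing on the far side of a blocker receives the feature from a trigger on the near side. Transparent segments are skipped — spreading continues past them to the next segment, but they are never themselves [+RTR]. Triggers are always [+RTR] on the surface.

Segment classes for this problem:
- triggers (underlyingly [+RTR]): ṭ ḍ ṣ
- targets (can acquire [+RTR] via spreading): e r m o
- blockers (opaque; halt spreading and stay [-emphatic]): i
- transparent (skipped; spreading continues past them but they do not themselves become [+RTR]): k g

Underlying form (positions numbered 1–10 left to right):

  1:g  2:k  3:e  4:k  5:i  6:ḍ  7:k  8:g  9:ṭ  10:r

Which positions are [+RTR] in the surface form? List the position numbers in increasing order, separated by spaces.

From /ḍ/ at 6 rightward: 7 /k/ transparent; 8 /g/ transparent; 9 /ṭ/ is itself a trigger — this domain ends here.
From /ḍ/ at 6 leftward: 5 /i/ blocks.
From /ṭ/ at 9 rightward: 10 /r/ → [+RTR]; word edge.
From /ṭ/ at 9 leftward: 8 /g/ transparent; 7 /k/ transparent; 6 /ḍ/ is itself a trigger — this domain ends here.
Target with no active source: position 3 stays [-emphatic].

6 9 10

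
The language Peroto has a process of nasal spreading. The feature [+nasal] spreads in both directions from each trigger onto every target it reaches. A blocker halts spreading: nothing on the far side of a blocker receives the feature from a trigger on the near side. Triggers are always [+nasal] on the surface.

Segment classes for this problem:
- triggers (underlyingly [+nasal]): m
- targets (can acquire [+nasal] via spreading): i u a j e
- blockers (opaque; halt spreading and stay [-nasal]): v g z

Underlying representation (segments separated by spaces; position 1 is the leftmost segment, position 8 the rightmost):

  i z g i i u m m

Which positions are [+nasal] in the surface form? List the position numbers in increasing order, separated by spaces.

4 5 6 7 8

From /m/ at 7 rightward: 8 /m/ is itself a trigger — this domain ends here.
From /m/ at 7 leftward: 6 /u/ → [+nasal]; 5 /i/ → [+nasal]; 4 /i/ → [+nasal]; 3 /g/ blocks.
From /m/ at 8 rightward: word edge.
From /m/ at 8 leftward: 7 /m/ is itself a trigger — this domain ends here.
Target with no active source: position 1 stays [-nasal].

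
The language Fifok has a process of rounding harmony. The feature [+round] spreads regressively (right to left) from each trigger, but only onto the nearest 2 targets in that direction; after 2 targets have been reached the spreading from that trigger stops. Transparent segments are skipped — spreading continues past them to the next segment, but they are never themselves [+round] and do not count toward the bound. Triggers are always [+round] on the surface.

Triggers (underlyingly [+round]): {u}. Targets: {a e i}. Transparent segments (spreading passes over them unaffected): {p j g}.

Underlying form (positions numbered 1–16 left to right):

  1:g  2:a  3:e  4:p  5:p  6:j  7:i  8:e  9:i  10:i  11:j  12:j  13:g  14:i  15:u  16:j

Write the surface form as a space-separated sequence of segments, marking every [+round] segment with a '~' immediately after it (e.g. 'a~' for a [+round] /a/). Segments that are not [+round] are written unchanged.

From /u/ at 15 leftward: 14 /i/ → [+round]; 13 /g/ transparent; 12 /j/ transparent; 11 /j/ transparent; 10 /i/ → [+round]; bound reached.
Targets with no active source: positions 2 3 7 8 9 stay [-round].
[+round] positions on the surface: 10 14 15.

g a e p p j i e i i~ j j g i~ u~ j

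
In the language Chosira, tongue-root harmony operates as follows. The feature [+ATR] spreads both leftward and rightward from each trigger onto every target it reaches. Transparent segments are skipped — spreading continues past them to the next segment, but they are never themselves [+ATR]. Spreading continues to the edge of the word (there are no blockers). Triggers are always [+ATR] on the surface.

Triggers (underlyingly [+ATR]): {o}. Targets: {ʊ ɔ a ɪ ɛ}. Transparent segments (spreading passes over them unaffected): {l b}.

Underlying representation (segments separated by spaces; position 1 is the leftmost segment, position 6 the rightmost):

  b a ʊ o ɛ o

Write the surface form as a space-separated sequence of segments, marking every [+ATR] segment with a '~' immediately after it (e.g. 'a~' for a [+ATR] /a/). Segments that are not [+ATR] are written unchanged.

b a~ ʊ~ o~ ɛ~ o~

From /o/ at 4 rightward: 5 /ɛ/ → [+ATR]; 6 /o/ is itself a trigger — this domain ends here.
From /o/ at 4 leftward: 3 /ʊ/ → [+ATR]; 2 /a/ → [+ATR]; 1 /b/ transparent; word edge.
From /o/ at 6 rightward: word edge.
From /o/ at 6 leftward: 5 /ɛ/ → [+ATR]; 4 /o/ is itself a trigger — this domain ends here.
[+ATR] positions on the surface: 2 3 4 5 6.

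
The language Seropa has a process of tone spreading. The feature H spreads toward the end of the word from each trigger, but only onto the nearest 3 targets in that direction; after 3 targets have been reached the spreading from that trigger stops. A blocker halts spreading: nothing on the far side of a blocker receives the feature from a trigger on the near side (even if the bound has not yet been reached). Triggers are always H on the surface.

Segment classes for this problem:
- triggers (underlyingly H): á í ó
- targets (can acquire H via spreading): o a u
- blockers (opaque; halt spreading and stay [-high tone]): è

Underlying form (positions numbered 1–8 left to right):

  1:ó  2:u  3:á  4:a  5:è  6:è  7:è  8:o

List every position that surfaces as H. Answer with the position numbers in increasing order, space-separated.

From /ó/ at 1 rightward: 2 /u/ → H; 3 /á/ is itself a trigger — this domain ends here.
From /á/ at 3 rightward: 4 /a/ → H; 5 /è/ blocks.
Target with no active source: position 8 stays [-high tone].

1 2 3 4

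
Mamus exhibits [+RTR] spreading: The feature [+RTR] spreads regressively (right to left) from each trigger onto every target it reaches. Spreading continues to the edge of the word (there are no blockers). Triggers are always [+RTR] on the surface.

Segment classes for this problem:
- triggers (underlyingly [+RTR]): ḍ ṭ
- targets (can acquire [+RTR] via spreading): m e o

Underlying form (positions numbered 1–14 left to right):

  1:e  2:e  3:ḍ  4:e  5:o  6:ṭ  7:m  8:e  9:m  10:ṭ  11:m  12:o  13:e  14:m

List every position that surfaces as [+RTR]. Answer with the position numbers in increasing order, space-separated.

1 2 3 4 5 6 7 8 9 10

From /ḍ/ at 3 leftward: 2 /e/ → [+RTR]; 1 /e/ → [+RTR]; word edge.
From /ṭ/ at 6 leftward: 5 /o/ → [+RTR]; 4 /e/ → [+RTR]; 3 /ḍ/ is itself a trigger — this domain ends here.
From /ṭ/ at 10 leftward: 9 /m/ → [+RTR]; 8 /e/ → [+RTR]; 7 /m/ → [+RTR]; 6 /ṭ/ is itself a trigger — this domain ends here.
Targets with no active source: positions 11 12 13 14 stay [-emphatic].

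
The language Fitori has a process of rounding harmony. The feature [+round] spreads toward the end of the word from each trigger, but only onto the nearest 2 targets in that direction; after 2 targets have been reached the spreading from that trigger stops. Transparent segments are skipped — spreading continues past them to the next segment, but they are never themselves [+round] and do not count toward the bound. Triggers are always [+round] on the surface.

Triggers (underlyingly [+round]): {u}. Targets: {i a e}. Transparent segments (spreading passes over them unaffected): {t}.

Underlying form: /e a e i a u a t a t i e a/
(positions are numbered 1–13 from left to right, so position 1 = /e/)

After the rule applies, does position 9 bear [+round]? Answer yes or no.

From /u/ at 6 rightward: 7 /a/ → [+round]; 8 /t/ transparent; 9 /a/ → [+round]; bound reached.
Targets with no active source: positions 1 2 3 4 5 11 12 13 stay [-round].
[+round] positions on the surface: 6 7 9.

yes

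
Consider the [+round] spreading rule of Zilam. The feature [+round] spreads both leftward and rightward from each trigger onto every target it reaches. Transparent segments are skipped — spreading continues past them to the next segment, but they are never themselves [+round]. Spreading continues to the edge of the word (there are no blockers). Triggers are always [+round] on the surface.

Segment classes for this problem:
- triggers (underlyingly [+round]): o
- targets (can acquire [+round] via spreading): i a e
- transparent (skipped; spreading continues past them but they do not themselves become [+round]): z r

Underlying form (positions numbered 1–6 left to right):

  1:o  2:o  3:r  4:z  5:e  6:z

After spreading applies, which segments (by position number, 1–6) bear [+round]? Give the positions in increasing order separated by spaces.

From /o/ at 1 rightward: 2 /o/ is itself a trigger — this domain ends here.
From /o/ at 1 leftward: word edge.
From /o/ at 2 rightward: 3 /r/ transparent; 4 /z/ transparent; 5 /e/ → [+round]; 6 /z/ transparent; word edge.
From /o/ at 2 leftward: 1 /o/ is itself a trigger — this domain ends here.

1 2 5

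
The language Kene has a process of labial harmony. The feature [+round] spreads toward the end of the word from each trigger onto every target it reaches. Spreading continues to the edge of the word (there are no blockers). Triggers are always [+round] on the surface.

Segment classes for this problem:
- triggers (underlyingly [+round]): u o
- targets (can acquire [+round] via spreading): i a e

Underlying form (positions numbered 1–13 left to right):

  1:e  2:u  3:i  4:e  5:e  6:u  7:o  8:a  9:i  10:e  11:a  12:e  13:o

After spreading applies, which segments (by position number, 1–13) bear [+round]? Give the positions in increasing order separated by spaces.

2 3 4 5 6 7 8 9 10 11 12 13

From /u/ at 2 rightward: 3 /i/ → [+round]; 4 /e/ → [+round]; 5 /e/ → [+round]; 6 /u/ is itself a trigger — this domain ends here.
From /u/ at 6 rightward: 7 /o/ is itself a trigger — this domain ends here.
From /o/ at 7 rightward: 8 /a/ → [+round]; 9 /i/ → [+round]; 10 /e/ → [+round]; 11 /a/ → [+round]; 12 /e/ → [+round]; 13 /o/ is itself a trigger — this domain ends here.
From /o/ at 13 rightward: word edge.
Target with no active source: position 1 stays [-round].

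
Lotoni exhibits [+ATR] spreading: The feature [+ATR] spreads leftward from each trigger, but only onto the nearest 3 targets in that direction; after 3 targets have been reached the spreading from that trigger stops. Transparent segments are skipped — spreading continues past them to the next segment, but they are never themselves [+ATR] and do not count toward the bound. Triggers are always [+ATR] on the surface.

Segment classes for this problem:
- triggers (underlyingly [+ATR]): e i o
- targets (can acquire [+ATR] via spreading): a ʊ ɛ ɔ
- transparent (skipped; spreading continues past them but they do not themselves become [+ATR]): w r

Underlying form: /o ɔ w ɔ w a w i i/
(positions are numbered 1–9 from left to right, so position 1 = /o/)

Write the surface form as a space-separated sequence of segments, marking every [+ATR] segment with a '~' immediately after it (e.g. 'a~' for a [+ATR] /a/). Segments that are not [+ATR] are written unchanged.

From /o/ at 1 leftward: word edge.
From /i/ at 8 leftward: 7 /w/ transparent; 6 /a/ → [+ATR]; 5 /w/ transparent; 4 /ɔ/ → [+ATR]; 3 /w/ transparent; 2 /ɔ/ → [+ATR]; bound reached.
From /i/ at 9 leftward: 8 /i/ is itself a trigger — this domain ends here.
[+ATR] positions on the surface: 1 2 4 6 8 9.

o~ ɔ~ w ɔ~ w a~ w i~ i~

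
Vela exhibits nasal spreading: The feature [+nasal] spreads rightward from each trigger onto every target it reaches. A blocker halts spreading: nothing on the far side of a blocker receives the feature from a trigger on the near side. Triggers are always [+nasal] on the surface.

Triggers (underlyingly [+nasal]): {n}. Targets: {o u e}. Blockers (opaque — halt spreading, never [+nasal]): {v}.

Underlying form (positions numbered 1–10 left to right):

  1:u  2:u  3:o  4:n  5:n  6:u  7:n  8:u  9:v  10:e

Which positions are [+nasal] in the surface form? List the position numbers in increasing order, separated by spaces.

From /n/ at 4 rightward: 5 /n/ is itself a trigger — this domain ends here.
From /n/ at 5 rightward: 6 /u/ → [+nasal]; 7 /n/ is itself a trigger — this domain ends here.
From /n/ at 7 rightward: 8 /u/ → [+nasal]; 9 /v/ blocks.
Targets with no active source: positions 1 2 3 10 stay [-nasal].

4 5 6 7 8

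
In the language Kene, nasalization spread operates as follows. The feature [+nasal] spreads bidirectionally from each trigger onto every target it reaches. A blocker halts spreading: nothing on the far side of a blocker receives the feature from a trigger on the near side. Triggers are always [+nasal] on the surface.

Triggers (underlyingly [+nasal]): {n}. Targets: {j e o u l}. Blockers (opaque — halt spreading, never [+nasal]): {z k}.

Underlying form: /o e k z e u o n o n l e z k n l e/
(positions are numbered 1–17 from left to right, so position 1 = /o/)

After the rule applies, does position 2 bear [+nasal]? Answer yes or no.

no

From /n/ at 8 rightward: 9 /o/ → [+nasal]; 10 /n/ is itself a trigger — this domain ends here.
From /n/ at 8 leftward: 7 /o/ → [+nasal]; 6 /u/ → [+nasal]; 5 /e/ → [+nasal]; 4 /z/ blocks.
From /n/ at 10 rightward: 11 /l/ → [+nasal]; 12 /e/ → [+nasal]; 13 /z/ blocks.
From /n/ at 10 leftward: 9 /o/ → [+nasal]; 8 /n/ is itself a trigger — this domain ends here.
From /n/ at 15 rightward: 16 /l/ → [+nasal]; 17 /e/ → [+nasal]; word edge.
From /n/ at 15 leftward: 14 /k/ blocks.
Targets with no active source: positions 1 2 stay [-nasal].
[+nasal] positions on the surface: 5 6 7 8 9 10 11 12 15 16 17.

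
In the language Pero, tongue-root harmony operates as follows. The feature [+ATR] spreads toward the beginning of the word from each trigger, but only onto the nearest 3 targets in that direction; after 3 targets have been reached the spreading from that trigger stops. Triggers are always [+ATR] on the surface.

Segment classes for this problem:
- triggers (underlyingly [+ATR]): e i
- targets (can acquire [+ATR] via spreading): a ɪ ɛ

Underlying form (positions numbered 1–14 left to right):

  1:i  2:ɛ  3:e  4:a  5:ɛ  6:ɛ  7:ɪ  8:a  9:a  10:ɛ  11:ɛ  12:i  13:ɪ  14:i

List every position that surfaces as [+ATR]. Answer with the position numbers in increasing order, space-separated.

1 2 3 9 10 11 12 13 14

From /i/ at 1 leftward: word edge.
From /e/ at 3 leftward: 2 /ɛ/ → [+ATR]; 1 /i/ is itself a trigger — this domain ends here.
From /i/ at 12 leftward: 11 /ɛ/ → [+ATR]; 10 /ɛ/ → [+ATR]; 9 /a/ → [+ATR]; bound reached.
From /i/ at 14 leftward: 13 /ɪ/ → [+ATR]; 12 /i/ is itself a trigger — this domain ends here.
Targets with no active source: positions 4 5 6 7 8 stay [-ATR].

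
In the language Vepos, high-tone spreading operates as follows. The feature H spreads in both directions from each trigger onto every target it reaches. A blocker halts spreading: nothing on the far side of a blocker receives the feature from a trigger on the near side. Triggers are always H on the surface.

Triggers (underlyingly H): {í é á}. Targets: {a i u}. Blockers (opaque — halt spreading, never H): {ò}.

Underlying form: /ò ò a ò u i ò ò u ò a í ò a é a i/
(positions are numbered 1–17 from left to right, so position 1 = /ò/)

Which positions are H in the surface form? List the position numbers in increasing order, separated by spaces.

11 12 14 15 16 17

From /í/ at 12 rightward: 13 /ò/ blocks.
From /í/ at 12 leftward: 11 /a/ → H; 10 /ò/ blocks.
From /é/ at 15 rightward: 16 /a/ → H; 17 /i/ → H; word edge.
From /é/ at 15 leftward: 14 /a/ → H; 13 /ò/ blocks.
Targets with no active source: positions 3 5 6 9 stay [-high tone].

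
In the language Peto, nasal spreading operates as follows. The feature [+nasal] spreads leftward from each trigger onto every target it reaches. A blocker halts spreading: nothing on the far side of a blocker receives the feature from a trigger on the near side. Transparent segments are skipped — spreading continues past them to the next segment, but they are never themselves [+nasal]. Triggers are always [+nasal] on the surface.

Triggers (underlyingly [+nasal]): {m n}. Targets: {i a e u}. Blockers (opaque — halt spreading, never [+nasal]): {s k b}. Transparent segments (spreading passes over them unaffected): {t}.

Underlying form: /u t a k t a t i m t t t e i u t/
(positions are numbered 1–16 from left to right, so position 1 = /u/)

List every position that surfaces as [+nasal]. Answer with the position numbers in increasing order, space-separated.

From /m/ at 9 leftward: 8 /i/ → [+nasal]; 7 /t/ transparent; 6 /a/ → [+nasal]; 5 /t/ transparent; 4 /k/ blocks.
Targets with no active source: positions 1 3 13 14 15 stay [-nasal].

6 8 9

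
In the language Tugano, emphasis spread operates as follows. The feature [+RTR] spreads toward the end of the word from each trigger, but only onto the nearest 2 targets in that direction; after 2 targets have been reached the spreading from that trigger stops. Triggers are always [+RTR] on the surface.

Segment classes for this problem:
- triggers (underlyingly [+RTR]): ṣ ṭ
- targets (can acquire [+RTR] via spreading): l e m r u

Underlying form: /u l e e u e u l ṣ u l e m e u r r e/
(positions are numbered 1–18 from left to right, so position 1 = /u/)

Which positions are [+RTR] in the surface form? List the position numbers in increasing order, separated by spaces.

9 10 11

From /ṣ/ at 9 rightward: 10 /u/ → [+RTR]; 11 /l/ → [+RTR]; bound reached.
Targets with no active source: positions 1 2 3 4 5 6 7 8 12 13 14 15 16 17 18 stay [-emphatic].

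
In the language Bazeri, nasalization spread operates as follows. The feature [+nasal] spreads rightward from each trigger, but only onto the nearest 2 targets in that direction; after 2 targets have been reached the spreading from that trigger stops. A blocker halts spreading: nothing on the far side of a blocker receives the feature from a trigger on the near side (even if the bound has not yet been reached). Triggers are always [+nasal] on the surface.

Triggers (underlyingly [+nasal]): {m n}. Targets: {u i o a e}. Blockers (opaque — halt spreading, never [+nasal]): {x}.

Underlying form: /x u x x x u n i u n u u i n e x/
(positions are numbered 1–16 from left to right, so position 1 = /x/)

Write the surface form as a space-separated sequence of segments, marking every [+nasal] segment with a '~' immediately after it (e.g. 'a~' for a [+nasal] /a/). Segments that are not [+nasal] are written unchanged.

x u x x x u n~ i~ u~ n~ u~ u~ i n~ e~ x

From /n/ at 7 rightward: 8 /i/ → [+nasal]; 9 /u/ → [+nasal]; bound reached.
From /n/ at 10 rightward: 11 /u/ → [+nasal]; 12 /u/ → [+nasal]; bound reached.
From /n/ at 14 rightward: 15 /e/ → [+nasal]; 16 /x/ blocks.
Targets with no active source: positions 2 6 13 stay [-nasal].
[+nasal] positions on the surface: 7 8 9 10 11 12 14 15.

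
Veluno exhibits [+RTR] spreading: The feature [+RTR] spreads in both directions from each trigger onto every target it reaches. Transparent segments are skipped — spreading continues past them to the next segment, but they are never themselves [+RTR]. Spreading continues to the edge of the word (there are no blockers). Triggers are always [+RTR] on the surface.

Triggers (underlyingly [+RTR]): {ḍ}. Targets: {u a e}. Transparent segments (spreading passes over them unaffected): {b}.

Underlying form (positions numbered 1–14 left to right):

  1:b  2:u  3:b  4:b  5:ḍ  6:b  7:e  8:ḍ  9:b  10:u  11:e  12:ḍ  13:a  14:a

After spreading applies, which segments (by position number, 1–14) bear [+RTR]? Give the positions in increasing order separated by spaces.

From /ḍ/ at 5 rightward: 6 /b/ transparent; 7 /e/ → [+RTR]; 8 /ḍ/ is itself a trigger — this domain ends here.
From /ḍ/ at 5 leftward: 4 /b/ transparent; 3 /b/ transparent; 2 /u/ → [+RTR]; 1 /b/ transparent; word edge.
From /ḍ/ at 8 rightward: 9 /b/ transparent; 10 /u/ → [+RTR]; 11 /e/ → [+RTR]; 12 /ḍ/ is itself a trigger — this domain ends here.
From /ḍ/ at 8 leftward: 7 /e/ → [+RTR]; 6 /b/ transparent; 5 /ḍ/ is itself a trigger — this domain ends here.
From /ḍ/ at 12 rightward: 13 /a/ → [+RTR]; 14 /a/ → [+RTR]; word edge.
From /ḍ/ at 12 leftward: 11 /e/ → [+RTR]; 10 /u/ → [+RTR]; 9 /b/ transparent; 8 /ḍ/ is itself a trigger — this domain ends here.

2 5 7 8 10 11 12 13 14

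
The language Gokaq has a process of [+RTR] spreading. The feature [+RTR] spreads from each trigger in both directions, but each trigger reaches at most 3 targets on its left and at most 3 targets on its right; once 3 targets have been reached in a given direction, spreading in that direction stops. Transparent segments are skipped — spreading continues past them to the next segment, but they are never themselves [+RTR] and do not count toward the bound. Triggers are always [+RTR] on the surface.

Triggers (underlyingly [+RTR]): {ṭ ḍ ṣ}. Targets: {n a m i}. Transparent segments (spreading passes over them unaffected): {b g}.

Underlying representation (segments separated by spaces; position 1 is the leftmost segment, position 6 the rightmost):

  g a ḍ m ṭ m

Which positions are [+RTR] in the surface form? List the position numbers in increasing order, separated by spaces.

From /ḍ/ at 3 rightward: 4 /m/ → [+RTR]; 5 /ṭ/ is itself a trigger — this domain ends here.
From /ḍ/ at 3 leftward: 2 /a/ → [+RTR]; 1 /g/ transparent; word edge.
From /ṭ/ at 5 rightward: 6 /m/ → [+RTR]; word edge.
From /ṭ/ at 5 leftward: 4 /m/ → [+RTR]; 3 /ḍ/ is itself a trigger — this domain ends here.

2 3 4 5 6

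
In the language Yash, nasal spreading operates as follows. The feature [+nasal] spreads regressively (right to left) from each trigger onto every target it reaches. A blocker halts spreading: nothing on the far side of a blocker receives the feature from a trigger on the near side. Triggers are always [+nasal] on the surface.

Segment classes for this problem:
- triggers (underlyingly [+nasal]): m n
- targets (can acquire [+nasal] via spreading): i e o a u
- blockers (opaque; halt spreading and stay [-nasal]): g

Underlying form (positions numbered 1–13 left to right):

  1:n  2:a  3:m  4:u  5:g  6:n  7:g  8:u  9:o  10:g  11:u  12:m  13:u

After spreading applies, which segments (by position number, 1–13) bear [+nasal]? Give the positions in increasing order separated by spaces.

1 2 3 6 11 12

From /n/ at 1 leftward: word edge.
From /m/ at 3 leftward: 2 /a/ → [+nasal]; 1 /n/ is itself a trigger — this domain ends here.
From /n/ at 6 leftward: 5 /g/ blocks.
From /m/ at 12 leftward: 11 /u/ → [+nasal]; 10 /g/ blocks.
Targets with no active source: positions 4 8 9 13 stay [-nasal].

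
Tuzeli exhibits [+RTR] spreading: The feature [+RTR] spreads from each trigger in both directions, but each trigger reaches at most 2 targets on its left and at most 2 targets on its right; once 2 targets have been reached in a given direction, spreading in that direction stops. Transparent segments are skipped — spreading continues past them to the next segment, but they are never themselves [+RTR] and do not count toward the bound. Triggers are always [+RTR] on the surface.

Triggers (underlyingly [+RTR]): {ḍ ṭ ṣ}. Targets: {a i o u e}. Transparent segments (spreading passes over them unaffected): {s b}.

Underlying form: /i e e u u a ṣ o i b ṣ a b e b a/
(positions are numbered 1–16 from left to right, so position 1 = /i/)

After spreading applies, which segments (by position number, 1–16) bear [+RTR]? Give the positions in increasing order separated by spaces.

5 6 7 8 9 11 12 14

From /ṣ/ at 7 rightward: 8 /o/ → [+RTR]; 9 /i/ → [+RTR]; bound reached.
From /ṣ/ at 7 leftward: 6 /a/ → [+RTR]; 5 /u/ → [+RTR]; bound reached.
From /ṣ/ at 11 rightward: 12 /a/ → [+RTR]; 13 /b/ transparent; 14 /e/ → [+RTR]; bound reached.
From /ṣ/ at 11 leftward: 10 /b/ transparent; 9 /i/ → [+RTR]; 8 /o/ → [+RTR]; bound reached.
Targets with no active source: positions 1 2 3 4 16 stay [-emphatic].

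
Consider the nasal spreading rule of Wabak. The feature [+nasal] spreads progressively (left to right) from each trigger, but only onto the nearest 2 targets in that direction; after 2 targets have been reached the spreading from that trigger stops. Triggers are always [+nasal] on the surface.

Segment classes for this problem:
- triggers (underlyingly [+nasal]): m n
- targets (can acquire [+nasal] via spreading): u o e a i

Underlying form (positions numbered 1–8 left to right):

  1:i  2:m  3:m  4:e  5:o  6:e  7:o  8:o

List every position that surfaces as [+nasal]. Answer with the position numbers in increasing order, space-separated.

From /m/ at 2 rightward: 3 /m/ is itself a trigger — this domain ends here.
From /m/ at 3 rightward: 4 /e/ → [+nasal]; 5 /o/ → [+nasal]; bound reached.
Targets with no active source: positions 1 6 7 8 stay [-nasal].

2 3 4 5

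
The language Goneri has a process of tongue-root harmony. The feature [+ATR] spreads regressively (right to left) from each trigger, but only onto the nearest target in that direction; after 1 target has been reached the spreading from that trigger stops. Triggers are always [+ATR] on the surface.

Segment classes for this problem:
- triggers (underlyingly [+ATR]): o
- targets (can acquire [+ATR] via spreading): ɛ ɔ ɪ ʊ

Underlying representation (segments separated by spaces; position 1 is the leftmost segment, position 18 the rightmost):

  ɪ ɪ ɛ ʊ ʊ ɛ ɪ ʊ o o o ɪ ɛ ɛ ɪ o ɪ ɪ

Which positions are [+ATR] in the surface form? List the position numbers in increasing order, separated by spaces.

8 9 10 11 15 16

From /o/ at 9 leftward: 8 /ʊ/ → [+ATR]; bound reached.
From /o/ at 10 leftward: 9 /o/ is itself a trigger — this domain ends here.
From /o/ at 11 leftward: 10 /o/ is itself a trigger — this domain ends here.
From /o/ at 16 leftward: 15 /ɪ/ → [+ATR]; bound reached.
Targets with no active source: positions 1 2 3 4 5 6 7 12 13 14 17 18 stay [-ATR].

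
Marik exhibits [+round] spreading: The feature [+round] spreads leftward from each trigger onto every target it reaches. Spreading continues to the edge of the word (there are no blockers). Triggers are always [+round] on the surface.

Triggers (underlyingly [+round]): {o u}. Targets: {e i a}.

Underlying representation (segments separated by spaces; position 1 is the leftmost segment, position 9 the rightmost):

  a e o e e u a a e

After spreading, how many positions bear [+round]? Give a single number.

From /o/ at 3 leftward: 2 /e/ → [+round]; 1 /a/ → [+round]; word edge.
From /u/ at 6 leftward: 5 /e/ → [+round]; 4 /e/ → [+round]; 3 /o/ is itself a trigger — this domain ends here.
Targets with no active source: positions 7 8 9 stay [-round].
[+round] positions on the surface: 1 2 3 4 5 6.

6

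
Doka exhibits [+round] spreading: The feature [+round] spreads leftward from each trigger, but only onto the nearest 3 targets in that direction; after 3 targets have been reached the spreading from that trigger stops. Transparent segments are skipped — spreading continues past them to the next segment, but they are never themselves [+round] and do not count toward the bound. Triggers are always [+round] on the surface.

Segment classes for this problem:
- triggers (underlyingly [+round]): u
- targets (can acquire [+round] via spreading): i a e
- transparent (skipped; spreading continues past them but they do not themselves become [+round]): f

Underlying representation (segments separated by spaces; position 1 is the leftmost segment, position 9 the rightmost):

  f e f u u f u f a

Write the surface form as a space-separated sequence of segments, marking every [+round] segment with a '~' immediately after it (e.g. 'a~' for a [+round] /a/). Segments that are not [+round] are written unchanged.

From /u/ at 4 leftward: 3 /f/ transparent; 2 /e/ → [+round]; 1 /f/ transparent; word edge.
From /u/ at 5 leftward: 4 /u/ is itself a trigger — this domain ends here.
From /u/ at 7 leftward: 6 /f/ transparent; 5 /u/ is itself a trigger — this domain ends here.
Target with no active source: position 9 stays [-round].
[+round] positions on the surface: 2 4 5 7.

f e~ f u~ u~ f u~ f a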